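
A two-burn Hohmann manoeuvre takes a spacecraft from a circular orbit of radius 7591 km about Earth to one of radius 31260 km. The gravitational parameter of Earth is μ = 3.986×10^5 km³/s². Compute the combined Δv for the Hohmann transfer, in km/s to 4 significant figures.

Δv = 3.285 km/s

Transfer-ellipse semi-major axis a_t = (r₁ + r₂)/2 = (7591 + 31260)/2 = 19425.5 km.
Circular speed at r₁: v₁ = √(μ/r₁) = √(3.986×10^5/7591) = 7.246 km/s.
Transfer-orbit speed at r₁ (v² = μ(2/r − 1/a)): v_p = √[μ(2/r₁ − 1/a_t)] = 9.192 km/s.
First burn Δv₁ = |v_p − v₁| = 1.946 km/s.
At r₂, v₂ = √(μ/r₂) = 3.571 km/s.
Transfer-orbit speed at r₂: v_a = √[μ(2/r₂ − 1/a_t)] = 2.232 km/s.
Second burn Δv₂ = |v₂ − v_a| = 1.339 km/s.
Δv = Δv₁ + Δv₂ = 1.946 + 1.339 = 3.285 km/s.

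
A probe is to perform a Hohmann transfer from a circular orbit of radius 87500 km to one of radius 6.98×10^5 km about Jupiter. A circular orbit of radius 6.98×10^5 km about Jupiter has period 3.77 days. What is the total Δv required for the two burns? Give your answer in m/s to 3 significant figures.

Δv = 19800 m/s

From Kepler's third law T² = 4π²r³/μ at r = 6.98×10^5 km, T = 3.77 days = 3.77 × 86400 s = 3.25728×10^5 s: μ = 4π²r³/T² = 1.26537×10^8 km³/s².
Semi-major axis of the transfer orbit: a_t = (87500 + 6.980×10^5)/2 = 3.9275×10^5 km.
At r₁ the circular-orbit speed is v₁ = √(μ/r₁) = 38.03 km/s.
On the transfer ellipse at r₁, vis-viva gives v_p = √[μ(2/r₁ − 1/a_t)] = 50.70 km/s.
First burn Δv₁ = |v_p − v₁| = 12.67 km/s.
Circular speed at r₂: v₂ = √(μ/r₂) = 13.464 km/s.
Transfer-orbit speed at r₂: v_a = √[μ(2/r₂ − 1/a_t)] = 6.3552 km/s.
Second burn Δv₂ = |v₂ − v_a| = 7.109 km/s.
Δv = Δv₁ + Δv₂ = 12.67 + 7.109 = 19.78 km/s.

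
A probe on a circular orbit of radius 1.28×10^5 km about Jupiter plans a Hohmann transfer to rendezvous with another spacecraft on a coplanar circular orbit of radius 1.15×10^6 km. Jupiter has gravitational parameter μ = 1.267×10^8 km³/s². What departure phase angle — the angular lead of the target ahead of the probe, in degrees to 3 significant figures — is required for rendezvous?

Semi-major axis of the transfer orbit: a_t = (1.280×10^5 + 1.150×10^6)/2 = 6.390×10^5 km.
The half-period of the transfer ellipse is t = π√(a_t³/μ) = 1.42565×10^5 s.
Target angular speed ω₂ = √(μ/r₂³) = 9.12728×10^-6 rad/s.
Angle swept by the target during transfer: ω₂·t = 1.301231 rad = 74.56°.
Arrival is 180° from departure on the ellipse, so φ = 180° − 74.56° = 105°.

φ = 105°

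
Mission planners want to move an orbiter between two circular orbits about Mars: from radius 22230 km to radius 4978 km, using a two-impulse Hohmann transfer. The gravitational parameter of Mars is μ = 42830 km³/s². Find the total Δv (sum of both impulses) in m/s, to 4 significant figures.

Transfer-ellipse semi-major axis a_t = (r₁ + r₂)/2 = (22230 + 4978)/2 = 13604 km.
Circular speed at r₁: v₁ = √(μ/r₁) = √(42830/22230) = 1.38805 km/s.
Transfer-orbit speed at r₁ (v² = μ(2/r − 1/a)): v_a = √[μ(2/r₁ − 1/a_t)] = 0.839650 km/s.
First burn Δv₁ = |v_a − v₁| = 0.5484 km/s.
At r₂, v₂ = √(μ/r₂) = 2.9332 km/s.
Transfer-orbit speed at r₂: v_p = √[μ(2/r₂ − 1/a_t)] = 3.7496 km/s.
Second burn Δv₂ = |v₂ − v_p| = 0.8164 km/s.
Δv = Δv₁ + Δv₂ = 0.5484 + 0.8164 = 1.365 km/s.

Δv = 1365 m/s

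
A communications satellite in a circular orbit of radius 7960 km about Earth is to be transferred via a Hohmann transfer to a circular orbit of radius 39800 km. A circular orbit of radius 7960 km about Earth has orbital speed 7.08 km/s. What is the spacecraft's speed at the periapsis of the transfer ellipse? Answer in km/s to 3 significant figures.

From the circular-orbit relation v² = μ/r at r = 7960 km: μ = v²r = (7.08)² × 7960 = 3.99006×10^5 km³/s².
Semi-major axis of the transfer orbit: a_t = (7960 + 39800)/2 = 23880 km.
At periapsis, r = 7960 km.
Vis-viva: v = √[μ(2/r − 1/a_t)] = √[3.99006×10^5 × (2/7960 − 1/23880)] = 9.140 km/s.

v = 9.14 km/s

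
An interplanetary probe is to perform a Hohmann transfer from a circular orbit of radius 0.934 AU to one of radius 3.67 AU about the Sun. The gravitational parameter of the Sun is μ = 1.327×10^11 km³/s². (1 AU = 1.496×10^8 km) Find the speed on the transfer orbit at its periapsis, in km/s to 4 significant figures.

In km: r₁ = 0.934 × 1.496×10^8 = 1.397264×10^8 km; r₂ = 3.67 × 1.496×10^8 = 5.49032×10^8 km.
The Hohmann ellipse has a_t = (r₁ + r₂)/2 = 3.443792×10^8 km.
The periapsis of the transfer ellipse is at r = 1.397264×10^8 km.
Applying v² = μ(2/r − 1/a_t): v = 38.91 km/s.

v = 38.91 km/s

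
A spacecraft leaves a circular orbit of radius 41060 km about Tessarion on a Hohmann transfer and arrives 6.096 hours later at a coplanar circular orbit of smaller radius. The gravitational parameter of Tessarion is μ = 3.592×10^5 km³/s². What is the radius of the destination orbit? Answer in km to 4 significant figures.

Transfer time t = 6.096 hours = 21945.6 s, and t = π√(a_t³/μ).
So a_t = (μ t²/π²)^(1/3) = (3.592×10^5 × (21945.6)² / π²)^(1/3) = 25976 km.
Since a_t = (r₁ + r₂)/2, r₂ = 2a_t − r₁ = 2×25976 − 41060 = 10892 km.

r₂ = 10890 km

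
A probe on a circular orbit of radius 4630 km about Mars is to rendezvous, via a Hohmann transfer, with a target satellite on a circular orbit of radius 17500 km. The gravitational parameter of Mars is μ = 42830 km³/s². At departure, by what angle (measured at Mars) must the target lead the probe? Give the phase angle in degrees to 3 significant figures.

The Hohmann ellipse has a_t = (r₁ + r₂)/2 = 11065 km.
Transfer time t = π√(a_t³/μ) = 17669 s.
The target's mean motion on its circular orbit is ω₂ = √(μ/r₂³) = 8.9396×10^-5 rad/s.
Angle swept by the target during transfer: ω₂·t = 1.5795 rad = 90.50°.
The probe traverses 180° on the transfer ellipse, so the target must lead by 180° − 90.50° = 89.5°.

φ = 89.5°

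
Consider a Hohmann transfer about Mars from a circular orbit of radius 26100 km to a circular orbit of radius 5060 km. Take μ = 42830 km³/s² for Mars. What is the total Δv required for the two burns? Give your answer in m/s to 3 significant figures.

The Hohmann ellipse has a_t = (r₁ + r₂)/2 = 15580 km.
Circular speed at r₁: v₁ = √(μ/r₁) = √(42830/26100) = 1.281 km/s.
On the transfer ellipse at r₁, vis-viva equation gives v_a = √[μ(2/r₁ − 1/a_t)] = 0.7300 km/s.
First burn Δv₁ = |v_a − v₁| = 0.5510 km/s.
At r₂, v₂ = √(μ/r₂) = 2.9094 km/s.
Transfer-orbit speed at r₂: v_p = √[μ(2/r₂ − 1/a_t)] = 3.7656 km/s.
Second burn Δv₂ = |v₂ − v_p| = 0.8562 km/s.
Δv = Δv₁ + Δv₂ = 0.5510 + 0.8562 = 1.407 km/s.

Δv = 1410 m/s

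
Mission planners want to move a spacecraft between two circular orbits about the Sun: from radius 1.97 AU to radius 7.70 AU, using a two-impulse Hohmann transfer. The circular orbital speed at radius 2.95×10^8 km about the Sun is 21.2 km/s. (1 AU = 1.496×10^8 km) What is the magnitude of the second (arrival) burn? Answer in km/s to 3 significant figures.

From the circular-orbit relation v² = μ/r at r = 2.95×10^8 km: μ = v²r = (21.2)² × 2.95×10^8 = 1.32585×10^11 km³/s².
In km: r₁ = 1.97 × 1.496×10^8 = 2.94712×10^8 km; r₂ = 7.70 × 1.496×10^8 = 1.15192×10^9 km.
Transfer-ellipse semi-major axis a_t = (r₁ + r₂)/2 = (2.94712×10^8 + 1.15192×10^9)/2 = 7.23316×10^8 km.
Circular speed at r = 1.15192×10^9 km: v_c = √(μ/r) = 10.728 km/s.
Vis-viva on the transfer ellipse at r = 1.15192×10^9 km gives v_t = √[μ(2/r − 1/a_t)] = 6.8481 km/s.
Δv₂ = |v_t − v_c| = |6.8481 − 10.728| = 3.880 km/s.

Δv₂ = 3.88 km/s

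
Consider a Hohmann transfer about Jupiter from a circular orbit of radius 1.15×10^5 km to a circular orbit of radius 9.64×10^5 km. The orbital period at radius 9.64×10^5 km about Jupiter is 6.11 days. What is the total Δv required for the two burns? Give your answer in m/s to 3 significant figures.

From Kepler's third law T² = 4π²r³/μ at r = 9.64×10^5 km, T = 6.11 days = 6.11 × 86400 s = 5.27904×10^5 s: μ = 4π²r³/T² = 1.26906×10^8 km³/s².
Semi-major axis of the transfer orbit: a_t = (1.150×10^5 + 9.640×10^5)/2 = 5.395×10^5 km.
Circular speed at r₁: v₁ = √(μ/r₁) = √(1.26906×10^8/1.150×10^5) = 33.219 km/s.
Transfer-orbit speed at r₁ (vis-viva): v_p = √[μ(2/r₁ − 1/a_t)] = 44.405 km/s.
First burn Δv₁ = |v_p − v₁| = 11.186 km/s.
Circular speed at r₂: v₂ = √(μ/r₂) = 11.4737 km/s.
Transfer-orbit speed at r₂: v_a = √[μ(2/r₂ − 1/a_t)] = 5.29731 km/s.
Second burn Δv₂ = |v₂ − v_a| = 6.1764 km/s.
Total Δv = Δv₁ + Δv₂ = 17.36 km/s.

Δv = 17400 m/s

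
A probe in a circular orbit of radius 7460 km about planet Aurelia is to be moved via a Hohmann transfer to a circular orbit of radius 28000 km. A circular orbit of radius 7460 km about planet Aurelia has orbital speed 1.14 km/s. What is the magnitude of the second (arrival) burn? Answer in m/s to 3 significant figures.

Δv₂ = 207 m/s

From the circular-orbit relation v² = μ/r at r = 7460 km: μ = v²r = (1.14)² × 7460 = 9695.02 km³/s².
Transfer-ellipse semi-major axis a_t = (r₁ + r₂)/2 = (7460 + 28000)/2 = 17730 km.
Circular speed at r = 28000 km: v_c = √(μ/r) = 0.5884 km/s.
Transfer-orbit speed at the same r (vis-viva, a = a_t): v_t = √[μ(2/r − 1/a_t)] = 0.3817 km/s.
Δv₂ = |v_t − v_c| = |0.3817 − 0.5884| = 0.2067 km/s.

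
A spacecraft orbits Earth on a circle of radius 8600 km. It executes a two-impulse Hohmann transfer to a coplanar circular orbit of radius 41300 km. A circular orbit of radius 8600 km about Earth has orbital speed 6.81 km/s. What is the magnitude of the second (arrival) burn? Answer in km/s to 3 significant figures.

Δv₂ = 1.28 km/s

From the circular-orbit relation v² = μ/r at r = 8600 km: μ = v²r = (6.81)² × 8600 = 3.98834×10^5 km³/s².
Transfer-ellipse semi-major axis a_t = (r₁ + r₂)/2 = (8600 + 41300)/2 = 24950 km.
Circular speed at r = 41300 km: v_c = √(μ/r) = 3.1076 km/s.
Vis-viva on the transfer ellipse at r = 41300 km gives v_t = √[μ(2/r − 1/a_t)] = 1.8245 km/s.
Δv₂ = |v_t − v_c| = |1.8245 − 3.1076| = 1.283 km/s.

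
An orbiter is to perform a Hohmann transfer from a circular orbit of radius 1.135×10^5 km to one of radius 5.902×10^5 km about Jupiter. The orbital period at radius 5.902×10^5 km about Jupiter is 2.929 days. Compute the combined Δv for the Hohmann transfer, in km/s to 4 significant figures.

From Kepler's third law T² = 4π²r³/μ at r = 5.902×10^5 km, T = 2.929 days = 2.929 × 86400 s = 2.530656×10^5 s: μ = 4π²r³/T² = 1.26733×10^8 km³/s².
Semi-major axis of the transfer orbit: a_t = (1.135×10^5 + 5.902×10^5)/2 = 3.5185×10^5 km.
At r₁ the circular-orbit speed is v₁ = √(μ/r₁) = 33.415 km/s.
Transfer-orbit speed at r₁ (vis-viva): v_p = √[μ(2/r₁ − 1/a_t)] = 43.278 km/s.
First burn Δv₁ = |v_p − v₁| = 9.863 km/s.
Circular speed at r₂: v₂ = √(μ/r₂) = 14.654 km/s.
Transfer-orbit speed at r₂: v_a = √[μ(2/r₂ − 1/a_t)] = 8.3227 km/s.
Second burn Δv₂ = |v₂ − v_a| = 6.331 km/s.
Total Δv = Δv₁ + Δv₂ = 16.19 km/s.

Δv = 16.19 km/s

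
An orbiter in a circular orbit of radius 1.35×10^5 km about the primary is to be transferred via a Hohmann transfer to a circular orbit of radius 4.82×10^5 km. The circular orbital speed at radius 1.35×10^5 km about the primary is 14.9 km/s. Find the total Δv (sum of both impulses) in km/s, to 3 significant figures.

From the circular-orbit relation v² = μ/r at r = 1.35×10^5 km: μ = v²r = (14.9)² × 1.35×10^5 = 2.99714×10^7 km³/s².
Semi-major axis of the transfer orbit: a_t = (1.350×10^5 + 4.820×10^5)/2 = 3.085×10^5 km.
Circular speed at r₁: v₁ = √(μ/r₁) = √(2.99714×10^7/1.350×10^5) = 14.9000 km/s.
On the transfer ellipse at r₁, v² = μ(2/r − 1/a) gives v_p = √[μ(2/r₁ − 1/a_t)] = 18.6244 km/s.
First burn Δv₁ = |v_p − v₁| = 3.72440 km/s.
Circular speed at r₂: v₂ = √(μ/r₂) = 7.88551 km/s.
Transfer-orbit speed at r₂: v_a = √[μ(2/r₂ − 1/a_t)] = 5.21638 km/s.
Second burn Δv₂ = |v₂ − v_a| = 2.66913 km/s.
Total Δv = Δv₁ + Δv₂ = 6.394 km/s.

Δv = 6.39 km/s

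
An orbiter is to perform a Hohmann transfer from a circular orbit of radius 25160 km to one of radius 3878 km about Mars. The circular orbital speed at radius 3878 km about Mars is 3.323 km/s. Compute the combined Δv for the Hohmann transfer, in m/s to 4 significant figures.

Δv = 1682 m/s

From the circular-orbit relation v² = μ/r at r = 3878 km: μ = v²r = (3.323)² × 3878 = 42822.2 km³/s².
The Hohmann ellipse has a_t = (r₁ + r₂)/2 = 14519 km.
Circular speed at r₁: v₁ = √(μ/r₁) = √(42822.2/25160) = 1.3046 km/s.
Transfer-orbit speed at r₁ (v² = μ(2/r − 1/a)): v_a = √[μ(2/r₁ − 1/a_t)] = 0.67424 km/s.
First burn Δv₁ = |v_a − v₁| = 0.63036 km/s.
At r₂, v₂ = √(μ/r₂) = 3.3230 km/s.
Transfer-orbit speed at r₂: v_p = √[μ(2/r₂ − 1/a_t)] = 4.3744 km/s.
Second burn Δv₂ = |v₂ − v_p| = 1.0514 km/s.
Total Δv = Δv₁ + Δv₂ = 1.682 km/s.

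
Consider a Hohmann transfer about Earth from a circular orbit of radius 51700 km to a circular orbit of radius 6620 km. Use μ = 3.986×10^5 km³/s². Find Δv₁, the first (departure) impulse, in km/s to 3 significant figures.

Δv₁ = 1.45 km/s

The Hohmann ellipse has a_t = (r₁ + r₂)/2 = 29160 km.
On the circular orbit at r = 51700 km, v_c = √(μ/r) = 2.777 km/s.
Vis-viva on the transfer ellipse at r = 51700 km gives v_t = √[μ(2/r − 1/a_t)] = 1.323 km/s.
Δv₁ = |v_t − v_c| = |1.323 − 2.777| = 1.454 km/s.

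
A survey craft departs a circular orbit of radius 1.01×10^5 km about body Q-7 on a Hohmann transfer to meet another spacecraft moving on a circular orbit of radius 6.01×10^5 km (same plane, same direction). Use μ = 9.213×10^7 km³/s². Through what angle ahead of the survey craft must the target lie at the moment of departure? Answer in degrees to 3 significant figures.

φ = 99.7°

Semi-major axis of the transfer orbit: a_t = (1.010×10^5 + 6.010×10^5)/2 = 3.510×10^5 km.
The half-period of the transfer ellipse is t = π√(a_t³/μ) = 68063 s.
The target's mean motion on its circular orbit is ω₂ = √(μ/r₂³) = 2.0601×10^-5 rad/s.
Angle swept by the target during transfer: ω₂·t = 1.4022 rad = 80.34°.
Arrival is 180° from departure on the ellipse, so φ = 180° − 80.34° = 99.7°.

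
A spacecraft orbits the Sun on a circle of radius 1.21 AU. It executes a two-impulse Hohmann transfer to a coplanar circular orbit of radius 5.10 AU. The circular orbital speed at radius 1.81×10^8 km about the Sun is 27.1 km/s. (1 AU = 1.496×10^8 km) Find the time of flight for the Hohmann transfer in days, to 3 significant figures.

From the circular-orbit relation v² = μ/r at r = 1.81×10^8 km: μ = v²r = (27.1)² × 1.81×10^8 = 1.32928×10^11 km³/s².
In km: r₁ = 1.21 × 1.496×10^8 = 1.81016×10^8 km; r₂ = 5.10 × 1.496×10^8 = 7.6296×10^8 km.
Semi-major axis of the transfer orbit: a_t = (1.81016×10^8 + 7.6296×10^8)/2 = 4.71988×10^8 km.
By Kepler's third law the transfer-orbit period is T = 2π√(a_t³/μ), so t = T/2 = 8.836×10^7 s.
Converting: 8.836×10^7 s ÷ 86400 s/day = 1020 days.

t = 1020 days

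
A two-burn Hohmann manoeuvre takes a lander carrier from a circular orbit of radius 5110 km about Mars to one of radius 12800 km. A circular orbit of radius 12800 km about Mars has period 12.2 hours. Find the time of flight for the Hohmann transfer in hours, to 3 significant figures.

From Kepler's third law T² = 4π²r³/μ at r = 12800 km, T = 12.2 hours = 12.2 × 3600 s = 43920 s: μ = 4π²r³/T² = 42920.5 km³/s².
Semi-major axis of the transfer orbit: a_t = (5110 + 12800)/2 = 8955 km.
By Kepler's third law the transfer-orbit period is T = 2π√(a_t³/μ), so t = T/2 = 12850 s.
Converting: 12850 s ÷ 3600 s/hour = 3.57 hours.

t = 3.57 hours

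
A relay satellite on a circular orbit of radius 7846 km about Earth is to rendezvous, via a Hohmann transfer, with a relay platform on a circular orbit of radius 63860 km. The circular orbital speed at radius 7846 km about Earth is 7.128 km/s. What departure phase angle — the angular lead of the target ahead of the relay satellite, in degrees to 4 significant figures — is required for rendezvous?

From the circular-orbit relation v² = μ/r at r = 7846 km: μ = v²r = (7.128)² × 7846 = 3.98643×10^5 km³/s².
Semi-major axis of the transfer orbit: a_t = (7846 + 63860)/2 = 35853 km.
Transfer time t = π√(a_t³/μ) = 33779 s.
Target angular speed ω₂ = √(μ/r₂³) = 3.9124×10^-5 rad/s.
Angle swept by the target during transfer: ω₂·t = 1.3216 rad = 75.72°.
The relay satellite traverses 180° on the transfer ellipse, so the target must lead by 180° − 75.72° = 104.3°.

φ = 104.3°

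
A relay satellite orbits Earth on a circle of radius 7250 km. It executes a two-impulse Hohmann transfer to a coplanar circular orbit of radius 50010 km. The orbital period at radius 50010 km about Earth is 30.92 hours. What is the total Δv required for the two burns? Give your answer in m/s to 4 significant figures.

Δv = 3787 m/s

From Kepler's third law T² = 4π²r³/μ at r = 50010 km, T = 30.92 hours = 30.92 × 3600 s = 1.11312×10^5 s: μ = 4π²r³/T² = 3.98517×10^5 km³/s².
The Hohmann ellipse has a_t = (r₁ + r₂)/2 = 28630 km.
At r₁ the circular-orbit speed is v₁ = √(μ/r₁) = 7.414 km/s.
Transfer-orbit speed at r₁ (vis-viva equation): v_p = √[μ(2/r₁ − 1/a_t)] = 9.799 km/s.
First burn Δv₁ = |v_p − v₁| = 2.385 km/s.
At r₂, v₂ = √(μ/r₂) = 2.823 km/s.
Transfer-orbit speed at r₂: v_a = √[μ(2/r₂ − 1/a_t)] = 1.421 km/s.
Second burn Δv₂ = |v₂ − v_a| = 1.402 km/s.
Δv = Δv₁ + Δv₂ = 2.385 + 1.402 = 3.787 km/s.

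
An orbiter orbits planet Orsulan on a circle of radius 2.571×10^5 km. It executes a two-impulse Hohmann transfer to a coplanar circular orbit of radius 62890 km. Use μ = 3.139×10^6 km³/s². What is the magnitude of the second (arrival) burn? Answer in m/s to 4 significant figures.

Δv₂ = 1891 m/s

Transfer-ellipse semi-major axis a_t = (r₁ + r₂)/2 = (2.571×10^5 + 62890)/2 = 1.59995×10^5 km.
On the circular orbit at r = 62890 km, v_c = √(μ/r) = 7.065 km/s.
Transfer-orbit speed at the same r (vis-viva, a = a_t): v_t = √[μ(2/r − 1/a_t)] = 8.956 km/s.
Δv₂ = |v_t − v_c| = |8.956 − 7.065| = 1.891 km/s.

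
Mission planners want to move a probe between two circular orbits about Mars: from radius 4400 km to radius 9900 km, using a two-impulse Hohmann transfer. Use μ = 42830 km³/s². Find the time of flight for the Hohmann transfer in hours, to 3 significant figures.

t = 2.55 hours

The Hohmann ellipse has a_t = (r₁ + r₂)/2 = 7150 km.
Transfer time t = π√(a_t³/μ) = π√((7150)³ / 42830) = 9178 s.
Converting: 9178 s ÷ 3600 s/hour = 2.55 hours.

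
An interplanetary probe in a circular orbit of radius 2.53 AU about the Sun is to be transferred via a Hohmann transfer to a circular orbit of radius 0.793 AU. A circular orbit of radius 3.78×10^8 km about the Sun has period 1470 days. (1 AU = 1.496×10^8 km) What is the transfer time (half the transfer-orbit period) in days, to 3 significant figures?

From Kepler's third law T² = 4π²r³/μ at r = 3.78×10^8 km, T = 1470 days = 1470 × 86400 s = 1.27008×10^8 s: μ = 4π²r³/T² = 1.32182×10^11 km³/s².
In km: r₁ = 2.53 × 1.496×10^8 = 3.78488×10^8 km; r₂ = 0.793 × 1.496×10^8 = 1.186328×10^8 km.
The Hohmann ellipse has a_t = (r₁ + r₂)/2 = 2.485604×10^8 km.
Half the transfer-orbit period gives t = π√(a_t³/μ) = 3.386×10^7 s.
Converting: 3.386×10^7 s ÷ 86400 s/day = 392 days.

t = 392 days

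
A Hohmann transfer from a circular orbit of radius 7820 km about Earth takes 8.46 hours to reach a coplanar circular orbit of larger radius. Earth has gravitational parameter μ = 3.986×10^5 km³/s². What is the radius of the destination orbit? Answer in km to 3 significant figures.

Transfer time t = 8.46 hours = 30456 s, and t = π√(a_t³/μ).
So a_t = (μ t²/π²)^(1/3) = (3.986×10^5 × (30456)² / π²)^(1/3) = 33460 km.
Since a_t = (r₁ + r₂)/2, r₂ = 2a_t − r₁ = 2×33460 − 7820 = 59100 km.

r₂ = 59100 km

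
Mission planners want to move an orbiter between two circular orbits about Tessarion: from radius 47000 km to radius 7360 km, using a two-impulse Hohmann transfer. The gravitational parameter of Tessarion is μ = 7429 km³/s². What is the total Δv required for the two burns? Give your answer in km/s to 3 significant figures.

Δv = 0.507 km/s

Transfer-ellipse semi-major axis a_t = (r₁ + r₂)/2 = (47000 + 7360)/2 = 27180 km.
Circular speed at r₁: v₁ = √(μ/r₁) = √(7429/47000) = 0.3976 km/s.
Transfer-orbit speed at r₁ (vis-viva): v_a = √[μ(2/r₁ − 1/a_t)] = 0.2069 km/s.
First burn Δv₁ = |v_a − v₁| = 0.1907 km/s.
Circular speed at r₂: v₂ = √(μ/r₂) = 1.00468 km/s.
Transfer-orbit speed at r₂: v_p = √[μ(2/r₂ − 1/a_t)] = 1.32114 km/s.
Second burn Δv₂ = |v₂ − v_p| = 0.3165 km/s.
Total Δv = Δv₁ + Δv₂ = 0.5072 km/s.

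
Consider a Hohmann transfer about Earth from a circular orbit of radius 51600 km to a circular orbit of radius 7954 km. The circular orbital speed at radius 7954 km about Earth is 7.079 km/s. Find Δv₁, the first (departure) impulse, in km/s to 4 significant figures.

Δv₁ = 1.343 km/s

From the circular-orbit relation v² = μ/r at r = 7954 km: μ = v²r = (7.079)² × 7954 = 3.98593×10^5 km³/s².
Semi-major axis of the transfer orbit: a_t = (51600 + 7954)/2 = 29777 km.
Circular speed at r = 51600 km: v_c = √(μ/r) = 2.779 km/s.
Transfer-orbit speed at the same r (vis-viva, a = a_t): v_t = √[μ(2/r − 1/a_t)] = 1.436 km/s.
Δv₁ = |v_t − v_c| = |1.436 − 2.779| = 1.343 km/s.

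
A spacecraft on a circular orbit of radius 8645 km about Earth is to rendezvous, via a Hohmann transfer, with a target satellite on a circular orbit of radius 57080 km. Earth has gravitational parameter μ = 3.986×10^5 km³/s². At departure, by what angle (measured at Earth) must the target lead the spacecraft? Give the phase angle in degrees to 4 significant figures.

φ = 101.4°

Transfer-ellipse semi-major axis a_t = (r₁ + r₂)/2 = (8645 + 57080)/2 = 32862.5 km.
Transfer time t = π√(a_t³/μ) = 29644 s.
Target angular speed ω₂ = √(μ/r₂³) = 4.6296×10^-5 rad/s.
Angle swept by the target during transfer: ω₂·t = 1.3724 rad = 78.63°.
Arrival is 180° from departure on the ellipse, so φ = 180° − 78.63° = 101.4°.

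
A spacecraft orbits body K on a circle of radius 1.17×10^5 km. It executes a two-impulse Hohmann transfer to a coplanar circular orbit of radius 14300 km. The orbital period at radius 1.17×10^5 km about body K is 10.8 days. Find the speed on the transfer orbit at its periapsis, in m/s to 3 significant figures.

From Kepler's third law T² = 4π²r³/μ at r = 1.17×10^5 km, T = 10.8 days = 10.8 × 86400 s = 9.3312×10^5 s: μ = 4π²r³/T² = 72617.7 km³/s².
Transfer-ellipse semi-major axis a_t = (r₁ + r₂)/2 = (1.170×10^5 + 14300)/2 = 65650 km.
At periapsis, r = 14300 km.
Applying v² = μ(2/r − 1/a_t): v = 3.008 km/s.

v = 3010 m/s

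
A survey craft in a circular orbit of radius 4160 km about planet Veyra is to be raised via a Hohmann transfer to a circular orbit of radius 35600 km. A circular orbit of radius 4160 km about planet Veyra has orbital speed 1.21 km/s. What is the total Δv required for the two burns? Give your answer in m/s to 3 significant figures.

From the circular-orbit relation v² = μ/r at r = 4160 km: μ = v²r = (1.21)² × 4160 = 6090.66 km³/s².
Semi-major axis of the transfer orbit: a_t = (4160 + 35600)/2 = 19880 km.
Circular speed at r₁: v₁ = √(μ/r₁) = √(6090.66/4160) = 1.2100 km/s.
On the transfer ellipse at r₁, v² = μ(2/r − 1/a) gives v_p = √[μ(2/r₁ − 1/a_t)] = 1.6192 km/s.
First burn Δv₁ = |v_p − v₁| = 0.4092 km/s.
Circular speed at r₂: v₂ = √(μ/r₂) = 0.4136 km/s.
Transfer-orbit speed at r₂: v_a = √[μ(2/r₂ − 1/a_t)] = 0.1892 km/s.
Second burn Δv₂ = |v₂ − v_a| = 0.2244 km/s.
Total Δv = Δv₁ + Δv₂ = 0.6336 km/s.

Δv = 634 m/s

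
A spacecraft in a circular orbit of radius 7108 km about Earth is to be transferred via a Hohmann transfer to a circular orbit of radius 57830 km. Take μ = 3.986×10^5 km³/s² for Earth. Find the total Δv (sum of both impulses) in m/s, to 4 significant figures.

Semi-major axis of the transfer orbit: a_t = (7108 + 57830)/2 = 32469 km.
Circular speed at r₁: v₁ = √(μ/r₁) = √(3.986×10^5/7108) = 7.489 km/s.
On the transfer ellipse at r₁, vis-viva gives v_p = √[μ(2/r₁ − 1/a_t)] = 9.994 km/s.
First burn Δv₁ = |v_p − v₁| = 2.505 km/s.
Circular speed at r₂: v₂ = √(μ/r₂) = 2.625 km/s.
Transfer-orbit speed at r₂: v_a = √[μ(2/r₂ − 1/a_t)] = 1.228 km/s.
Second burn Δv₂ = |v₂ − v_a| = 1.397 km/s.
Δv = Δv₁ + Δv₂ = 2.505 + 1.397 = 3.902 km/s.

Δv = 3902 m/s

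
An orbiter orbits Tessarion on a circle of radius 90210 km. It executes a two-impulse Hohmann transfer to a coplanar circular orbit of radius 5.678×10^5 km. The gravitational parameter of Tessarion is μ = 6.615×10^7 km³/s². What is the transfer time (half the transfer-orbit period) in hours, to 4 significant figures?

t = 20.25 hours

The Hohmann ellipse has a_t = (r₁ + r₂)/2 = 3.29005×10^5 km.
By Kepler's third law the transfer-orbit period is T = 2π√(a_t³/μ), so t = T/2 = 72890 s.
Converting: 72890 s ÷ 3600 s/hour = 20.25 hours.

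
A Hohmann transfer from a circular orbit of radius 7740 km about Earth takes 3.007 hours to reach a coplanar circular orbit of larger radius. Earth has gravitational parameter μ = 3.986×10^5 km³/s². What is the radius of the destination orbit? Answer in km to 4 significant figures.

r₂ = 25840 km

Transfer time t = 3.007 hours = 10825.2 s, and t = π√(a_t³/μ).
So a_t = (μ t²/π²)^(1/3) = (3.986×10^5 × (10825.2)² / π²)^(1/3) = 16789 km.
Since a_t = (r₁ + r₂)/2, r₂ = 2a_t − r₁ = 2×16789 − 7740 = 25838 km.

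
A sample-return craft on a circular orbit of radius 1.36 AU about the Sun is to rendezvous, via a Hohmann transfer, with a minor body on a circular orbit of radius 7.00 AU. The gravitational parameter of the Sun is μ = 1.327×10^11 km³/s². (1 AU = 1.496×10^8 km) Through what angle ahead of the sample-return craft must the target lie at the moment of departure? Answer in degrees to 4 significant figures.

φ = 96.94°

In km: r₁ = 1.36 × 1.496×10^8 = 2.03456×10^8 km; r₂ = 7.00 × 1.496×10^8 = 1.0472×10^9 km.
Semi-major axis of the transfer orbit: a_t = (2.03456×10^8 + 1.0472×10^9)/2 = 6.25328×10^8 km.
The half-period of the transfer ellipse is t = π√(a_t³/μ) = 1.3486×10^8 s.
Target angular speed ω₂ = √(μ/r₂³) = 1.0750×10^-8 rad/s.
Angle swept by the target during transfer: ω₂·t = 1.4497 rad = 83.06°.
The sample-return craft traverses 180° on the transfer ellipse, so the target must lead by 180° − 83.06° = 96.94°.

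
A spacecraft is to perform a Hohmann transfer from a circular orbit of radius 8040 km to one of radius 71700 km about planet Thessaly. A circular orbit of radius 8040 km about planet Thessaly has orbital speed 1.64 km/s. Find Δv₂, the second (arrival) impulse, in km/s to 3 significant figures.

From the circular-orbit relation v² = μ/r at r = 8040 km: μ = v²r = (1.64)² × 8040 = 21624.4 km³/s².
Transfer-ellipse semi-major axis a_t = (r₁ + r₂)/2 = (8040 + 71700)/2 = 39870 km.
Circular speed at r = 71700 km: v_c = √(μ/r) = 0.5492 km/s.
Vis-viva on the transfer ellipse at r = 71700 km gives v_t = √[μ(2/r − 1/a_t)] = 0.2466 km/s.
Δv₂ = |v_t − v_c| = |0.2466 − 0.5492| = 0.3026 km/s.

Δv₂ = 0.303 km/s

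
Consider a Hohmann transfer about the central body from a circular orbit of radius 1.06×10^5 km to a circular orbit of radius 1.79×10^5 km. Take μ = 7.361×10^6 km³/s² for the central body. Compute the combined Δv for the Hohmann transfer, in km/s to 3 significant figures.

The Hohmann ellipse has a_t = (r₁ + r₂)/2 = 1.425×10^5 km.
Circular speed at r₁: v₁ = √(μ/r₁) = √(7.361×10^6/1.060×10^5) = 8.3333 km/s.
On the transfer ellipse at r₁, v² = μ(2/r − 1/a) gives v_p = √[μ(2/r₁ − 1/a_t)] = 9.3397 km/s.
First burn Δv₁ = |v_p − v₁| = 1.006 km/s.
At r₂, v₂ = √(μ/r₂) = 6.4127 km/s.
Transfer-orbit speed at r₂: v_a = √[μ(2/r₂ − 1/a_t)] = 5.5308 km/s.
Second burn Δv₂ = |v₂ − v_a| = 0.8819 km/s.
Δv = Δv₁ + Δv₂ = 1.006 + 0.8819 = 1.888 km/s.

Δv = 1.89 km/s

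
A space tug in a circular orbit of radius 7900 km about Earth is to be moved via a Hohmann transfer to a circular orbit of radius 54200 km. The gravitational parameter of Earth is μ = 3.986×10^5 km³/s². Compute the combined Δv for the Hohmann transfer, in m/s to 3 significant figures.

Δv = 3630 m/s

The Hohmann ellipse has a_t = (r₁ + r₂)/2 = 31050 km.
Circular speed at r₁: v₁ = √(μ/r₁) = √(3.986×10^5/7900) = 7.103 km/s.
On the transfer ellipse at r₁, v² = μ(2/r − 1/a) gives v_p = √[μ(2/r₁ − 1/a_t)] = 9.385 km/s.
First burn Δv₁ = |v_p − v₁| = 2.282 km/s.
Circular speed at r₂: v₂ = √(μ/r₂) = 2.712 km/s.
Transfer-orbit speed at r₂: v_a = √[μ(2/r₂ − 1/a_t)] = 1.368 km/s.
Second burn Δv₂ = |v₂ − v_a| = 1.344 km/s.
Total Δv = Δv₁ + Δv₂ = 3.626 km/s.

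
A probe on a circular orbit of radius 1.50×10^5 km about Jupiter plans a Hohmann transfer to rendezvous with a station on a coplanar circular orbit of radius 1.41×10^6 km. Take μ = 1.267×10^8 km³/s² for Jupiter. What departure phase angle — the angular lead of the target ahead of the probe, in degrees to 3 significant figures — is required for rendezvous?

Transfer-ellipse semi-major axis a_t = (r₁ + r₂)/2 = (1.500×10^5 + 1.410×10^6)/2 = 7.800×10^5 km.
The half-period of the transfer ellipse is t = π√(a_t³/μ) = 1.9227×10^5 s.
Target angular speed ω₂ = √(μ/r₂³) = 6.7229×10^-6 rad/s.
Angle swept by the target during transfer: ω₂·t = 1.2926 rad = 74.06°.
Arrival is 180° from departure on the ellipse, so φ = 180° − 74.06° = 106°.

φ = 106°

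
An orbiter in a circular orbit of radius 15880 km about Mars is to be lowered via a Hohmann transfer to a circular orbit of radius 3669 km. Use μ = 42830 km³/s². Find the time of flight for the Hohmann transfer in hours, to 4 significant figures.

t = 4.075 hours

Semi-major axis of the transfer orbit: a_t = (15880 + 3669)/2 = 9774.5 km.
Transfer time t = π√(a_t³/μ) = π√((9774.5)³ / 42830) = 14670 s.
Converting: 14670 s ÷ 3600 s/hour = 4.075 hours.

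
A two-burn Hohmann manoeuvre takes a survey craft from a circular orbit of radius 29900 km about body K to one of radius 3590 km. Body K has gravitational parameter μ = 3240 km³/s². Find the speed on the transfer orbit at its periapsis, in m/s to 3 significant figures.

The Hohmann ellipse has a_t = (r₁ + r₂)/2 = 16745 km.
At periapsis, r = 3590 km.
From the vis-viva equation, v = √[μ(2/r − 1/a_t)] = 1.269 km/s.

v = 1270 m/s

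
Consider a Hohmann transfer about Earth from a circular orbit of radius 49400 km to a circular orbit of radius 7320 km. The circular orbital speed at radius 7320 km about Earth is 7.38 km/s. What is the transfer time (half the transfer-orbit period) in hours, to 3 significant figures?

From the circular-orbit relation v² = μ/r at r = 7320 km: μ = v²r = (7.38)² × 7320 = 3.98679×10^5 km³/s².
Transfer-ellipse semi-major axis a_t = (r₁ + r₂)/2 = (49400 + 7320)/2 = 28360 km.
By Kepler's third law the transfer-orbit period is T = 2π√(a_t³/μ), so t = T/2 = 23760 s.
Converting: 23760 s ÷ 3600 s/hour = 6.60 hours.

t = 6.60 hours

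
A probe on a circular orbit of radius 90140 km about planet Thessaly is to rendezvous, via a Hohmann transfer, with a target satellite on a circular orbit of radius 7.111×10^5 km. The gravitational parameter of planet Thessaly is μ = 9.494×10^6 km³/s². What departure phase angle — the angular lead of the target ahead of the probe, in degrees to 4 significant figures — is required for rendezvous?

φ = 103.9°

Semi-major axis of the transfer orbit: a_t = (90140 + 7.111×10^5)/2 = 4.0062×10^5 km.
Transfer time t = π√(a_t³/μ) = 2.5854×10^5 s.
Target angular speed ω₂ = √(μ/r₂³) = 5.1384×10^-6 rad/s.
Angle swept by the target during transfer: ω₂·t = 1.3285 rad = 76.12°.
The probe traverses 180° on the transfer ellipse, so the target must lead by 180° − 76.12° = 103.9°.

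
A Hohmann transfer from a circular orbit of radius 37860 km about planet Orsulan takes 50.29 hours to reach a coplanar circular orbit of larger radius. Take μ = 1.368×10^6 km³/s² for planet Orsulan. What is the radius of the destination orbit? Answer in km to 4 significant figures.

Transfer time t = 50.29 hours = 1.81044×10^5 s, and t = π√(a_t³/μ).
So a_t = (μ t²/π²)^(1/3) = (1.368×10^6 × (1.81044×10^5)² / π²)^(1/3) = 1.6562×10^5 km.
Since a_t = (r₁ + r₂)/2, r₂ = 2a_t − r₁ = 2×1.6562×10^5 − 37860 = 2.9338×10^5 km.

r₂ = 2.934×10^5 km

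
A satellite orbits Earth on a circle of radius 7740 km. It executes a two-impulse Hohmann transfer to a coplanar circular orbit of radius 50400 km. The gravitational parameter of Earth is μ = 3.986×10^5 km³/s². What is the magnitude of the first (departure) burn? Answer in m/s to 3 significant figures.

Δv₁ = 2270 m/s

Semi-major axis of the transfer orbit: a_t = (7740 + 50400)/2 = 29070 km.
On the circular orbit at r = 7740 km, v_c = √(μ/r) = 7.176 km/s.
Vis-viva on the transfer ellipse at r = 7740 km gives v_t = √[μ(2/r − 1/a_t)] = 9.449 km/s.
Δv₁ = |v_t − v_c| = |9.449 − 7.176| = 2.273 km/s.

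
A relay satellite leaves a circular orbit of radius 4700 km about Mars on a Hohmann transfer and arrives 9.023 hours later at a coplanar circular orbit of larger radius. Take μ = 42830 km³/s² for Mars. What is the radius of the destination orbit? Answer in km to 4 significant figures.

r₂ = 28510 km

Transfer time t = 9.023 hours = 32482.8 s, and t = π√(a_t³/μ).
So a_t = (μ t²/π²)^(1/3) = (42830 × (32482.8)² / π²)^(1/3) = 16605 km.
Since a_t = (r₁ + r₂)/2, r₂ = 2a_t − r₁ = 2×16605 − 4700 = 28510 km.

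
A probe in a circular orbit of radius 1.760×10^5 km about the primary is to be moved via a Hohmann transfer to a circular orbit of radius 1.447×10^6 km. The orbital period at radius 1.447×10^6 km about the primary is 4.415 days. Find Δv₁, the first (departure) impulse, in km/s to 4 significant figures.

Δv₁ = 22.92 km/s

From Kepler's third law T² = 4π²r³/μ at r = 1.447×10^6 km, T = 4.415 days = 4.415 × 86400 s = 3.81456×10^5 s: μ = 4π²r³/T² = 8.22009×10^8 km³/s².
Semi-major axis of the transfer orbit: a_t = (1.760×10^5 + 1.447×10^6)/2 = 8.115×10^5 km.
Circular speed at r = 1.760×10^5 km: v_c = √(μ/r) = 68.34 km/s.
Vis-viva on the transfer ellipse at r = 1.760×10^5 km gives v_t = √[μ(2/r − 1/a_t)] = 91.26 km/s.
Δv₁ = |v_t − v_c| = |91.26 − 68.34| = 22.92 km/s.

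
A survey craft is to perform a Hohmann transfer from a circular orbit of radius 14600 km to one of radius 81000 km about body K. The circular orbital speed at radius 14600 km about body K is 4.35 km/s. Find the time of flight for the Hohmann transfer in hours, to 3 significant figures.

From the circular-orbit relation v² = μ/r at r = 14600 km: μ = v²r = (4.35)² × 14600 = 2.76268×10^5 km³/s².
Transfer-ellipse semi-major axis a_t = (r₁ + r₂)/2 = (14600 + 81000)/2 = 47800 km.
Half the transfer-orbit period gives t = π√(a_t³/μ) = 62463 s.
Converting: 62463 s ÷ 3600 s/hour = 17.4 hours.

t = 17.4 hours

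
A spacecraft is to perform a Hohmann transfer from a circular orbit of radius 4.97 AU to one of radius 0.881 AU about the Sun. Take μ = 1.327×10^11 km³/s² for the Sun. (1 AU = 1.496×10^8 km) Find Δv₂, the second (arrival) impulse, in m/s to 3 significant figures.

Δv₂ = 9630 m/s

In km: r₁ = 4.97 × 1.496×10^8 = 7.43512×10^8 km; r₂ = 0.881 × 1.496×10^8 = 1.317976×10^8 km.
Semi-major axis of the transfer orbit: a_t = (7.43512×10^8 + 1.317976×10^8)/2 = 4.376548×10^8 km.
On the circular orbit at r = 1.317976×10^8 km, v_c = √(μ/r) = 31.731 km/s.
Transfer-orbit speed at the same r (vis-viva, a = a_t): v_t = √[μ(2/r − 1/a_t)] = 41.358 km/s.
Δv₂ = |v_t − v_c| = |41.358 − 31.731| = 9.627 km/s.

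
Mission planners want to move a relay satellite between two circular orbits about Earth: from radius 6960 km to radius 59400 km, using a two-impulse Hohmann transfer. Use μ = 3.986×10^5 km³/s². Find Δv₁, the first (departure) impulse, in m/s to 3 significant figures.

Δv₁ = 2560 m/s

The Hohmann ellipse has a_t = (r₁ + r₂)/2 = 33180 km.
Circular speed at r = 6960 km: v_c = √(μ/r) = 7.5677 km/s.
Vis-viva on the transfer ellipse at r = 6960 km gives v_t = √[μ(2/r − 1/a_t)] = 10.126 km/s.
Δv₁ = |v_t − v_c| = |10.126 − 7.5677| = 2.558 km/s.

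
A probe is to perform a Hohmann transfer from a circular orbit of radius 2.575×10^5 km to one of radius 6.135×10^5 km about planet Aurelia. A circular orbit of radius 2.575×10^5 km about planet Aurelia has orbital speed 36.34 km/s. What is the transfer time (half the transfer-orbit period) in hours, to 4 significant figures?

t = 13.60 hours

From the circular-orbit relation v² = μ/r at r = 2.575×10^5 km: μ = v²r = (36.34)² × 2.575×10^5 = 3.40053×10^8 km³/s².
The Hohmann ellipse has a_t = (r₁ + r₂)/2 = 4.355×10^5 km.
By Kepler's third law the transfer-orbit period is T = 2π√(a_t³/μ), so t = T/2 = 48960 s.
Converting: 48960 s ÷ 3600 s/hour = 13.60 hours.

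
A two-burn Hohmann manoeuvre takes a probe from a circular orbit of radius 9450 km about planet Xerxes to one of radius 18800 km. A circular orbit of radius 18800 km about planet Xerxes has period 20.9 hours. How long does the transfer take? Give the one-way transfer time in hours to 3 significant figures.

From Kepler's third law T² = 4π²r³/μ at r = 18800 km, T = 20.9 hours = 20.9 × 3600 s = 75240 s: μ = 4π²r³/T² = 46337.8 km³/s².
The Hohmann ellipse has a_t = (r₁ + r₂)/2 = 14125 km.
By Kepler's third law the transfer-orbit period is T = 2π√(a_t³/μ), so t = T/2 = 24500 s.
Converting: 24500 s ÷ 3600 s/hour = 6.81 hours.

t = 6.81 hours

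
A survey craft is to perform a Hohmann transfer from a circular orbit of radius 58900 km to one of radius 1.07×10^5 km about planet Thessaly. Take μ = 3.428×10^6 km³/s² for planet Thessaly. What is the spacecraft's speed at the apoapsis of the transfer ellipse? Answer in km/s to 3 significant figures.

The Hohmann ellipse has a_t = (r₁ + r₂)/2 = 82950 km.
The apoapsis of the transfer ellipse is at r = 1.070×10^5 km.
Applying v² = μ(2/r − 1/a_t): v = 4.770 km/s.

v = 4.77 km/s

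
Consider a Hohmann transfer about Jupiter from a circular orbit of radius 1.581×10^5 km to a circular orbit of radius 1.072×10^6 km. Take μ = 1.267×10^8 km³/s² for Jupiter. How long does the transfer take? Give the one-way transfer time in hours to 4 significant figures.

The Hohmann ellipse has a_t = (r₁ + r₂)/2 = 6.1505×10^5 km.
Half the transfer-orbit period gives t = π√(a_t³/μ) = 1.3463×10^5 s.
Converting: 1.3463×10^5 s ÷ 3600 s/hour = 37.40 hours.

t = 37.40 hours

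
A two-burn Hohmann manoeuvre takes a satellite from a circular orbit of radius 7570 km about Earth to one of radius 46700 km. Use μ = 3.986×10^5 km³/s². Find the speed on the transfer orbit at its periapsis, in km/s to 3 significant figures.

v = 9.52 km/s

The Hohmann ellipse has a_t = (r₁ + r₂)/2 = 27135 km.
At periapsis, r = 7570 km.
Vis-viva: v = √[μ(2/r − 1/a_t)] = √[3.986×10^5 × (2/7570 − 1/27135)] = 9.520 km/s.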